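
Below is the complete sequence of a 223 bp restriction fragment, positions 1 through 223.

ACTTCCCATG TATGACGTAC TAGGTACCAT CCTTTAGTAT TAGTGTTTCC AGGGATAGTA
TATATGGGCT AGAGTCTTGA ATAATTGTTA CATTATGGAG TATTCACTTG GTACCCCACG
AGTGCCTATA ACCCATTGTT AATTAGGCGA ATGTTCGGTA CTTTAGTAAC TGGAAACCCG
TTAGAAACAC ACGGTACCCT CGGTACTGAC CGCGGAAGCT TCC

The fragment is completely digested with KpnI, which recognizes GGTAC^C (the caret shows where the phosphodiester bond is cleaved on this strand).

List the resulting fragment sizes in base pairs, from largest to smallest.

87, 83, 27, 26 bp

KpnI sites (GGTACC) start at positions 23, 110, 193.
KpnI cuts after base 5 of each site (before the last base), so after positions 27, 114, 197.
Linear molecule, 3 cuts → 4 fragments:
  1–27 → 27 bp
  28–114 → 87 bp
  115–197 → 83 bp
  198–223 → 26 bp
Sorted largest to smallest: 87, 83, 27, 26 bp.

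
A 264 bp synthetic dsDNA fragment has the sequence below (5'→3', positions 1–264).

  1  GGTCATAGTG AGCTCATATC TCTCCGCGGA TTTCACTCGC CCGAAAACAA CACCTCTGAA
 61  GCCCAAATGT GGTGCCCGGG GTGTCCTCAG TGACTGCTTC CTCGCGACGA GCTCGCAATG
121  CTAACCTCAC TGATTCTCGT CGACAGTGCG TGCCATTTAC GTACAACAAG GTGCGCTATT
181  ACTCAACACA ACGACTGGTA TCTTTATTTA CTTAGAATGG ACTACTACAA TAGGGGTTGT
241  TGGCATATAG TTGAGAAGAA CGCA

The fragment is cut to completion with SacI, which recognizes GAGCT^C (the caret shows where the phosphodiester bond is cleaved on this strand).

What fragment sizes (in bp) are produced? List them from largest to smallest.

151, 99, 14 bp

SacI sites (GAGCTC) start at positions 10, 109.
SacI cuts after base 5 of each site (before the last base), so after positions 14, 113.
Linear molecule, 2 cuts → 3 fragments:
  1–14 → 14 bp
  15–113 → 99 bp
  114–264 → 151 bp
Sorted largest to smallest: 151, 99, 14 bp.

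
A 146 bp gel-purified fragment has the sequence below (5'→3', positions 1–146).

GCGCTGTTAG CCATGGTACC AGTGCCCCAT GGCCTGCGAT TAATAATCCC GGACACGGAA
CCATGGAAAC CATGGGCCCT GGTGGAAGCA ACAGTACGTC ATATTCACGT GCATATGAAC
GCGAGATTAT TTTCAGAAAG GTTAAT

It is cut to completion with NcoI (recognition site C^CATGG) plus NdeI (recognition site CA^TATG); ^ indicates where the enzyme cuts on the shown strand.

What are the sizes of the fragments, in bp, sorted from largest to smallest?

43, 34, 33, 16, 11, 9 bp

NcoI sites (CCATGG) start at positions 11, 27, 61, 70.
NcoI cuts after the first base of each site, so after positions 11, 27, 61, 70.
The NdeI site (CATATG) starts at position 112.
NdeI cuts after base 2 of each site, so after position 113.
Combined cut positions: 11, 27, 61, 70, 113.
Linear molecule, 5 cuts → 6 fragments:
  1–11 → 11 bp
  12–27 → 16 bp
  28–61 → 34 bp
  62–70 → 9 bp
  71–113 → 43 bp
  114–146 → 33 bp
Sorted largest to smallest: 43, 34, 33, 16, 11, 9 bp.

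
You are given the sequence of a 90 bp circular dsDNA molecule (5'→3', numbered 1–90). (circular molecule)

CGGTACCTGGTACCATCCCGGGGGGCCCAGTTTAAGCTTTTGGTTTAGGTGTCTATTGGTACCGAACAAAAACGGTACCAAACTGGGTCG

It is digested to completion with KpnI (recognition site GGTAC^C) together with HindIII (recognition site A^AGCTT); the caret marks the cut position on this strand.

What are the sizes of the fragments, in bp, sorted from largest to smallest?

KpnI sites (GGTACC) start at positions 2, 9, 58, 74.
KpnI cuts after base 5 of each site (before the last base), so after positions 6, 13, 62, 78.
The HindIII site (AAGCTT) starts at position 34.
HindIII cuts after the first base of each site, so after position 34.
Combined cut positions: 6, 13, 34, 62, 78.
Circular molecule, 5 cuts → 5 fragments:
  7–13 → 7 bp
  14–34 → 21 bp
  35–62 → 28 bp
  63–78 → 16 bp
  79–90 then 1–6 → 12 + 6 = 18 bp
Sorted largest to smallest: 28, 21, 18, 16, 7 bp.

28, 21, 18, 16, 7 bp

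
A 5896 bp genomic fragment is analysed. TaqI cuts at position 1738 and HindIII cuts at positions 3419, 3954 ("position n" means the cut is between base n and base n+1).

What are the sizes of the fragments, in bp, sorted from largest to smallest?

Combined cut positions (sorted): 1738, 3419, 3954.
Linear molecule, 3 cuts → 4 fragments:
  1738 − 0 = 1738 bp
  3419 − 1738 = 1681 bp
  3954 − 3419 = 535 bp
  5896 − 3954 = 1942 bp
Sorted largest to smallest: 1942, 1738, 1681, 535 bp.

1942, 1738, 1681, 535 bp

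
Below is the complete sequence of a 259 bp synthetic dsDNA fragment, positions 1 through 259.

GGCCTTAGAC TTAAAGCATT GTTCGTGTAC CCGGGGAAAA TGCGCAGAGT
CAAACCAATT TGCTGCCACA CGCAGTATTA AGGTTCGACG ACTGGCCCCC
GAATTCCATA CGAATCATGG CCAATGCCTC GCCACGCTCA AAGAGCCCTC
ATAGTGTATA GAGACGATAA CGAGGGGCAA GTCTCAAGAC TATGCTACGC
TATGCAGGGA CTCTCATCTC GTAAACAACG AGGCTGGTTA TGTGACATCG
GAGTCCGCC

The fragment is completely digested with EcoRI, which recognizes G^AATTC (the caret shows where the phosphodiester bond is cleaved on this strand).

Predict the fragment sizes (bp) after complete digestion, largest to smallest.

158, 101 bp

The EcoRI site (GAATTC) starts at position 101.
EcoRI cuts after the first base of each site, so after position 101.
Linear molecule, 1 cut → 2 fragments:
  1–101 → 101 bp
  102–259 → 158 bp
Sorted largest to smallest: 158, 101 bp.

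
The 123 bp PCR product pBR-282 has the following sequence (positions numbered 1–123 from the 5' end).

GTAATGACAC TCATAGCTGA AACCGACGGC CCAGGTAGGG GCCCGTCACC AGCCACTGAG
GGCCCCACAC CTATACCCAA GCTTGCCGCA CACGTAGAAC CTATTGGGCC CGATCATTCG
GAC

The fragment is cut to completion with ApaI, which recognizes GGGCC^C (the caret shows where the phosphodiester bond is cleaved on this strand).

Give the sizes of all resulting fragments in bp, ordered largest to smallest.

46, 43, 21, 13 bp

ApaI sites (GGGCCC) start at positions 39, 60, 106.
ApaI cuts after base 5 of each site (before the last base), so after positions 43, 64, 110.
Linear molecule, 3 cuts → 4 fragments:
  1–43 → 43 bp
  44–64 → 21 bp
  65–110 → 46 bp
  111–123 → 13 bp
Sorted largest to smallest: 46, 43, 21, 13 bp.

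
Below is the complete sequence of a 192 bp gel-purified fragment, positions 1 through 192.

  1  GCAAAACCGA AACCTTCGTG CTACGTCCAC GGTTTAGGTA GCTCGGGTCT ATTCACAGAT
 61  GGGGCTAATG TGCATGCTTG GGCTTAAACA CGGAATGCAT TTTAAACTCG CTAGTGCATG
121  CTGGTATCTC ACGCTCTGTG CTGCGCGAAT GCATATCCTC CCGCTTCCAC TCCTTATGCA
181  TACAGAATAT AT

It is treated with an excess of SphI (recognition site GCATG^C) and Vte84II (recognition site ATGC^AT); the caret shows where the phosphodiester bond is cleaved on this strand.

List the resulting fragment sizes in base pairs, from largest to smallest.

76, 32, 27, 22, 22, 13 bp

SphI sites (GCATGC) start at positions 72, 116.
SphI cuts after base 5 of each site (before the last base), so after positions 76, 120.
Vte84II sites (ATGCAT) start at positions 95, 149, 176.
Vte84II cuts after base 4 of each site, so after positions 98, 152, 179.
Combined cut positions: 76, 98, 120, 152, 179.
Linear molecule, 5 cuts → 6 fragments:
  1–76 → 76 bp
  77–98 → 22 bp
  99–120 → 22 bp
  121–152 → 32 bp
  153–179 → 27 bp
  180–192 → 13 bp
Sorted largest to smallest: 76, 32, 27, 22, 22, 13 bp.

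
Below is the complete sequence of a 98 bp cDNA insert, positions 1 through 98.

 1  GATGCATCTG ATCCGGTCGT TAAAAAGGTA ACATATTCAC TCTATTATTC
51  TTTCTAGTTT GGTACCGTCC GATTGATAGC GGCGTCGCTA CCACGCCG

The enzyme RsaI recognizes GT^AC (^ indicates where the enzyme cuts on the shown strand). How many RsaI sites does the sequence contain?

1

GTAC occurs starting at position 62.
RsaI cuts at 1 site.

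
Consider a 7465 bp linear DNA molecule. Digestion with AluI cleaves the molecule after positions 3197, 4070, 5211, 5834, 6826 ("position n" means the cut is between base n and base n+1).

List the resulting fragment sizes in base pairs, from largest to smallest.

Linear molecule, 5 cuts → 6 fragments:
  3197 − 0 = 3197 bp
  4070 − 3197 = 873 bp
  5211 − 4070 = 1141 bp
  5834 − 5211 = 623 bp
  6826 − 5834 = 992 bp
  7465 − 6826 = 639 bp
Sorted largest to smallest: 3197, 1141, 992, 873, 639, 623 bp.

3197, 1141, 992, 873, 639, 623 bp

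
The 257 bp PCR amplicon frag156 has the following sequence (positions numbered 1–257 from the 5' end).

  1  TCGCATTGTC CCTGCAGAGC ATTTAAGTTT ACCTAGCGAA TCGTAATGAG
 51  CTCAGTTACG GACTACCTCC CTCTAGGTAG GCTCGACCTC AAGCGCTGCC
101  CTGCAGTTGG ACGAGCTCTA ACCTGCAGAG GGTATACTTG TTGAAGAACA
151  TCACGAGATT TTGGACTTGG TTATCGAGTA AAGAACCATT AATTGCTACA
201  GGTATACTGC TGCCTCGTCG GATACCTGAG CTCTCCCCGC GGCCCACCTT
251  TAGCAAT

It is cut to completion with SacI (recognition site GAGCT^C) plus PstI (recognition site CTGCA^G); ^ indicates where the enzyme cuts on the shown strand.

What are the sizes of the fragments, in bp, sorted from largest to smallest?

105, 53, 36, 25, 16, 12, 10 bp

SacI sites (GAGCTC) start at positions 48, 113, 228.
SacI cuts after base 5 of each site (before the last base), so after positions 52, 117, 232.
PstI sites (CTGCAG) start at positions 12, 101, 123.
PstI cuts after base 5 of each site (before the last base), so after positions 16, 105, 127.
Combined cut positions: 16, 52, 105, 117, 127, 232.
Linear molecule, 6 cuts → 7 fragments:
  1–16 → 16 bp
  17–52 → 36 bp
  53–105 → 53 bp
  106–117 → 12 bp
  118–127 → 10 bp
  128–232 → 105 bp
  233–257 → 25 bp
Sorted largest to smallest: 105, 53, 36, 25, 16, 12, 10 bp.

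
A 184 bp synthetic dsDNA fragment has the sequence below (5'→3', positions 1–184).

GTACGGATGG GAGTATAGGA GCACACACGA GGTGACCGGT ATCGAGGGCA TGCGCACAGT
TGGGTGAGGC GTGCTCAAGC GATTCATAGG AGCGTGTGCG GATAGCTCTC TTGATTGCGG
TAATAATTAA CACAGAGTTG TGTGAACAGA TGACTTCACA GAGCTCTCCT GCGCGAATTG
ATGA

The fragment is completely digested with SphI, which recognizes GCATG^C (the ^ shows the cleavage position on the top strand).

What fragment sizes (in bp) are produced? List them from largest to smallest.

132, 52 bp

The SphI site (GCATGC) starts at position 48.
SphI cuts after base 5 of each site (before the last base), so after position 52.
Linear molecule, 1 cut → 2 fragments:
  1–52 → 52 bp
  53–184 → 132 bp
Sorted largest to smallest: 132, 52 bp.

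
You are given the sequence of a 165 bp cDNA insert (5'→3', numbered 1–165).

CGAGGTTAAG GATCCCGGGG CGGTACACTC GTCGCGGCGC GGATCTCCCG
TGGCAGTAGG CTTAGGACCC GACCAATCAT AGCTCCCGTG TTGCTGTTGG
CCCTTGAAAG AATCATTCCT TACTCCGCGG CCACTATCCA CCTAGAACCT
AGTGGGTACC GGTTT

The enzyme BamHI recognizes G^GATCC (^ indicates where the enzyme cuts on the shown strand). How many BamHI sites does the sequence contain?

1

GGATCC occurs starting at position 10.
BamHI cuts at 1 site.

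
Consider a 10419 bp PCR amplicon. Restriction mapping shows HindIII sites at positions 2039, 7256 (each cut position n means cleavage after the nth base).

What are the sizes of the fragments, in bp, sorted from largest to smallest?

Linear molecule, 2 cuts → 3 fragments:
  2039 − 0 = 2039 bp
  7256 − 2039 = 5217 bp
  10419 − 7256 = 3163 bp
Sorted largest to smallest: 5217, 3163, 2039 bp.

5217, 3163, 2039 bp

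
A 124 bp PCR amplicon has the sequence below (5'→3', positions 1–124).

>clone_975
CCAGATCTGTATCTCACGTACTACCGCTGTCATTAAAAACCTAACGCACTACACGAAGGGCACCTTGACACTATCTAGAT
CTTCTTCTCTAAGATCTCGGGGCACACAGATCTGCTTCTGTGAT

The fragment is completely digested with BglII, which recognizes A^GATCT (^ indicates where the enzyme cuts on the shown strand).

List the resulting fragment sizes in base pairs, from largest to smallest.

74, 16, 16, 15, 3 bp

BglII sites (AGATCT) start at positions 3, 77, 92, 108.
BglII cuts after the first base of each site, so after positions 3, 77, 92, 108.
Linear molecule, 4 cuts → 5 fragments:
  1–3 → 3 bp
  4–77 → 74 bp
  78–92 → 15 bp
  93–108 → 16 bp
  109–124 → 16 bp
Sorted largest to smallest: 74, 16, 16, 15, 3 bp.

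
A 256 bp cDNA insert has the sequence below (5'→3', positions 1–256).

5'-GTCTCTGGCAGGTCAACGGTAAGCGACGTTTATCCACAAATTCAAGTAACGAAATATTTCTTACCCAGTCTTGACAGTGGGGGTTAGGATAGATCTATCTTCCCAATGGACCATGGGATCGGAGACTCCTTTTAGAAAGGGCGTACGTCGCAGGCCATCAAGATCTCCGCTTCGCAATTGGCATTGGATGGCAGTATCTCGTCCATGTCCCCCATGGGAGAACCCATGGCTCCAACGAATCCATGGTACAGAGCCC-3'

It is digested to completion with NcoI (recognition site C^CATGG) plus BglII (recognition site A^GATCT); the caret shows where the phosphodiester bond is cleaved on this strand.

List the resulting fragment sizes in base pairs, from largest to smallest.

NcoI sites (CCATGG) start at positions 111, 212, 224, 241.
NcoI cuts after the first base of each site, so after positions 111, 212, 224, 241.
BglII sites (AGATCT) start at positions 91, 161.
BglII cuts after the first base of each site, so after positions 91, 161.
Combined cut positions: 91, 111, 161, 212, 224, 241.
Linear molecule, 6 cuts → 7 fragments:
  1–91 → 91 bp
  92–111 → 20 bp
  112–161 → 50 bp
  162–212 → 51 bp
  213–224 → 12 bp
  225–241 → 17 bp
  242–256 → 15 bp
Sorted largest to smallest: 91, 51, 50, 20, 17, 15, 12 bp.

91, 51, 50, 20, 17, 15, 12 bp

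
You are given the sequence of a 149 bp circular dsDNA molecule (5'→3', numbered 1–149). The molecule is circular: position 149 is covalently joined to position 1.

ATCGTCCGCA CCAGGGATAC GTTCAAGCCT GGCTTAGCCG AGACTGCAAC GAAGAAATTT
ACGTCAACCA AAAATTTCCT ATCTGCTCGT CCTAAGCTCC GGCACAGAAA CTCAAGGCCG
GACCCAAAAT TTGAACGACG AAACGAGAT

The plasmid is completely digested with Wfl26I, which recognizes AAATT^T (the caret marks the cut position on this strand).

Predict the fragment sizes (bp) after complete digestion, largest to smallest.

77, 55, 17 bp

Wfl26I sites (AAATTT) start at positions 55, 72, 127.
Wfl26I cuts after base 5 of each site (before the last base), so after positions 59, 76, 131.
Circular molecule, 3 cuts → 3 fragments:
  60–76 → 17 bp
  77–131 → 55 bp
  132–149 then 1–59 → 18 + 59 = 77 bp
Sorted largest to smallest: 77, 55, 17 bp.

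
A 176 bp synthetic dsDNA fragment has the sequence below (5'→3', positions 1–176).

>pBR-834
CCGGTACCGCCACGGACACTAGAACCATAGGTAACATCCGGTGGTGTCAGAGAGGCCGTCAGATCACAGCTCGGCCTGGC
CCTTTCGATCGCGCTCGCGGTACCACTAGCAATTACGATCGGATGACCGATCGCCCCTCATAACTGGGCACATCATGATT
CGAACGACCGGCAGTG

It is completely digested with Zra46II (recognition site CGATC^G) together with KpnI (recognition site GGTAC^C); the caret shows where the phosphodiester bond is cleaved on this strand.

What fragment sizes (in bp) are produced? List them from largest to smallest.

83, 44, 17, 13, 12, 7 bp

Zra46II sites (CGATCG) start at positions 86, 116, 128.
Zra46II cuts after base 5 of each site (before the last base), so after positions 90, 120, 132.
KpnI sites (GGTACC) start at positions 3, 99.
KpnI cuts after base 5 of each site (before the last base), so after positions 7, 103.
Combined cut positions: 7, 90, 103, 120, 132.
Linear molecule, 5 cuts → 6 fragments:
  1–7 → 7 bp
  8–90 → 83 bp
  91–103 → 13 bp
  104–120 → 17 bp
  121–132 → 12 bp
  133–176 → 44 bp
Sorted largest to smallest: 83, 44, 17, 13, 12, 7 bp.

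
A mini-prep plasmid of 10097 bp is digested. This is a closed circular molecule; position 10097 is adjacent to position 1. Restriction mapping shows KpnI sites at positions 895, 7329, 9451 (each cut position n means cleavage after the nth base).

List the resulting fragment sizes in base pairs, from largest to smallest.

Circular molecule, 3 cuts → 3 fragments:
  7329 − 895 = 6434 bp
  9451 − 7329 = 2122 bp
  wrap: 10097 − 9451 + 895 = 1541 bp
Sorted largest to smallest: 6434, 2122, 1541 bp.

6434, 2122, 1541 bp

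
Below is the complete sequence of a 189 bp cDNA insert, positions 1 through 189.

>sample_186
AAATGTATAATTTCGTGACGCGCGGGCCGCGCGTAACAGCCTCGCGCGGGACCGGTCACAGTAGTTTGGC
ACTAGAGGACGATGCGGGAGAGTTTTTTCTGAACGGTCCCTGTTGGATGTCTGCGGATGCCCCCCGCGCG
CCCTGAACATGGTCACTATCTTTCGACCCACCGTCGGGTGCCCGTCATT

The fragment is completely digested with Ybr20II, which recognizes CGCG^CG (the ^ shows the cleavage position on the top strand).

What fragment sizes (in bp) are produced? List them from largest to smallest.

Ybr20II sites (CGCGCG) start at positions 19, 28, 43, 135.
Ybr20II cuts after base 4 of each site, so after positions 22, 31, 46, 138.
Linear molecule, 4 cuts → 5 fragments:
  1–22 → 22 bp
  23–31 → 9 bp
  32–46 → 15 bp
  47–138 → 92 bp
  139–189 → 51 bp
Sorted largest to smallest: 92, 51, 22, 15, 9 bp.

92, 51, 22, 15, 9 bp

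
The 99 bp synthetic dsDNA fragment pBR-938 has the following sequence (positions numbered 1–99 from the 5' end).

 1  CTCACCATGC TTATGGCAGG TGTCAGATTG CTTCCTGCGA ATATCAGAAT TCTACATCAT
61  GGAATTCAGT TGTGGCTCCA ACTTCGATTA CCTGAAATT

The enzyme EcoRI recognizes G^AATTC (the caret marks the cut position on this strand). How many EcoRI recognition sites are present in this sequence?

2

GAATTC occurs starting at positions 47, 62.
EcoRI cuts at 2 sites.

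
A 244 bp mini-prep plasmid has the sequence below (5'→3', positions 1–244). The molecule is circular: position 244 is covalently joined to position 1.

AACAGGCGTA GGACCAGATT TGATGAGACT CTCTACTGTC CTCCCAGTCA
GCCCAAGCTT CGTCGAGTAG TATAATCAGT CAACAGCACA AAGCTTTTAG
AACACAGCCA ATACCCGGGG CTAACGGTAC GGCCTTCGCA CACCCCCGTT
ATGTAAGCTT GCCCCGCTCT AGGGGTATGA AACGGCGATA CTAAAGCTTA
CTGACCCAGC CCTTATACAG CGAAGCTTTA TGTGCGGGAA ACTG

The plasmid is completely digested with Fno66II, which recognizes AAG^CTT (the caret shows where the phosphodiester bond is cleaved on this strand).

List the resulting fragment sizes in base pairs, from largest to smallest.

Fno66II sites (AAGCTT) start at positions 55, 91, 155, 194, 223.
Fno66II cuts after base 3 of each site, so after positions 57, 93, 157, 196, 225.
Circular molecule, 5 cuts → 5 fragments:
  58–93 → 36 bp
  94–157 → 64 bp
  158–196 → 39 bp
  197–225 → 29 bp
  226–244 then 1–57 → 19 + 57 = 76 bp
Sorted largest to smallest: 76, 64, 39, 36, 29 bp.

76, 64, 39, 36, 29 bp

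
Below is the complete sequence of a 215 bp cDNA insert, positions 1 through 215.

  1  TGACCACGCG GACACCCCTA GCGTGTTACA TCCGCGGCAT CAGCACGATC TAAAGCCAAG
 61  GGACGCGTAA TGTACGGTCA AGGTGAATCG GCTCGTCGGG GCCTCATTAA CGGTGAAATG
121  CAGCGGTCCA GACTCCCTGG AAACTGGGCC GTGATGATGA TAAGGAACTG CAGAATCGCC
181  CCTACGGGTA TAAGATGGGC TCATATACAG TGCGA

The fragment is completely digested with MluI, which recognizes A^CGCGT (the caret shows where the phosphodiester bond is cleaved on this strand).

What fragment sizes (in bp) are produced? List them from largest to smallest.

The MluI site (ACGCGT) starts at position 63.
MluI cuts after the first base of each site, so after position 63.
Linear molecule, 1 cut → 2 fragments:
  1–63 → 63 bp
  64–215 → 152 bp
Sorted largest to smallest: 152, 63 bp.

152, 63 bp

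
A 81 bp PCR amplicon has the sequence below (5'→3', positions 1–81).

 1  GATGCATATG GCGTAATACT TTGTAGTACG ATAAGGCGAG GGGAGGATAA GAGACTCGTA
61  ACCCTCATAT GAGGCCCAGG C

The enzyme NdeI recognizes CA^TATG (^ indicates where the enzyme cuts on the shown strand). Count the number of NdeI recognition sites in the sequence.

CATATG occurs starting at positions 5, 66.
NdeI cuts at 2 sites.

2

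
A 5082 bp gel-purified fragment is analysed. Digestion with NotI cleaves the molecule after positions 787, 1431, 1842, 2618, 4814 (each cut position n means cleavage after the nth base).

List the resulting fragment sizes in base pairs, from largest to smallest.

Linear molecule, 5 cuts → 6 fragments:
  787 − 0 = 787 bp
  1431 − 787 = 644 bp
  1842 − 1431 = 411 bp
  2618 − 1842 = 776 bp
  4814 − 2618 = 2196 bp
  5082 − 4814 = 268 bp
Sorted largest to smallest: 2196, 787, 776, 644, 411, 268 bp.

2196, 787, 776, 644, 411, 268 bp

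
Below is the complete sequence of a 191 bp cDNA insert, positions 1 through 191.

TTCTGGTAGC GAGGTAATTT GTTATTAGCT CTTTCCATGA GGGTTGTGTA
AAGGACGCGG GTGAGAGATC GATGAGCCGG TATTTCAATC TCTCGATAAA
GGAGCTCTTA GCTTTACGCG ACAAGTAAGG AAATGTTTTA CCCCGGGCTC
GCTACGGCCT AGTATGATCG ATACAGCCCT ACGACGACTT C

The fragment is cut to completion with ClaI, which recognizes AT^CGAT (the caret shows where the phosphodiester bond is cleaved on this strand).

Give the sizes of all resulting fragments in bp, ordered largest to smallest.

ClaI sites (ATCGAT) start at positions 68, 167.
ClaI cuts after base 2 of each site, so after positions 69, 168.
Linear molecule, 2 cuts → 3 fragments:
  1–69 → 69 bp
  70–168 → 99 bp
  169–191 → 23 bp
Sorted largest to smallest: 99, 69, 23 bp.

99, 69, 23 bp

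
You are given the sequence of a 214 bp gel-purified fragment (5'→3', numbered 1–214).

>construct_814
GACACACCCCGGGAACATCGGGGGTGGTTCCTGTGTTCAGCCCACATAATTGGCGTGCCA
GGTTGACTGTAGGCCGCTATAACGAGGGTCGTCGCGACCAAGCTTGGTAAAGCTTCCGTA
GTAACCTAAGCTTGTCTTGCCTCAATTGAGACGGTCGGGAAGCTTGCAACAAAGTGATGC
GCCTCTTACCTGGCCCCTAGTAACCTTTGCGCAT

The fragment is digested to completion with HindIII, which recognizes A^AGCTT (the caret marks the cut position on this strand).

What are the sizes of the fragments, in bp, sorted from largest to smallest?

HindIII sites (AAGCTT) start at positions 100, 110, 128, 160.
HindIII cuts after the first base of each site, so after positions 100, 110, 128, 160.
Linear molecule, 4 cuts → 5 fragments:
  1–100 → 100 bp
  101–110 → 10 bp
  111–128 → 18 bp
  129–160 → 32 bp
  161–214 → 54 bp
Sorted largest to smallest: 100, 54, 32, 18, 10 bp.

100, 54, 32, 18, 10 bp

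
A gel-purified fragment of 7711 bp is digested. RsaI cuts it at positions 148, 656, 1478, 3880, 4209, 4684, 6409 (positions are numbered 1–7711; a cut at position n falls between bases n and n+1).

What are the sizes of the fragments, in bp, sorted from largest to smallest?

2402, 1725, 1302, 822, 508, 475, 329, 148 bp

Linear molecule, 7 cuts → 8 fragments:
  148 − 0 = 148 bp
  656 − 148 = 508 bp
  1478 − 656 = 822 bp
  3880 − 1478 = 2402 bp
  4209 − 3880 = 329 bp
  4684 − 4209 = 475 bp
  6409 − 4684 = 1725 bp
  7711 − 6409 = 1302 bp
Sorted largest to smallest: 2402, 1725, 1302, 822, 508, 475, 329, 148 bp.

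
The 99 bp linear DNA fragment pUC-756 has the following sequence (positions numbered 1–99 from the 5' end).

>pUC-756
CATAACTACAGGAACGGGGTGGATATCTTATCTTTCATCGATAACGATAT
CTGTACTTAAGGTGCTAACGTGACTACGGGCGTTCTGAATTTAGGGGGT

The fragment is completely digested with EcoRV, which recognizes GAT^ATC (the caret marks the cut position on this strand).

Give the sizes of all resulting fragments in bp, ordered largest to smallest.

EcoRV sites (GATATC) start at positions 22, 46.
EcoRV cuts after base 3 of each site, so after positions 24, 48.
Linear molecule, 2 cuts → 3 fragments:
  1–24 → 24 bp
  25–48 → 24 bp
  49–99 → 51 bp
Sorted largest to smallest: 51, 24, 24 bp.

51, 24, 24 bp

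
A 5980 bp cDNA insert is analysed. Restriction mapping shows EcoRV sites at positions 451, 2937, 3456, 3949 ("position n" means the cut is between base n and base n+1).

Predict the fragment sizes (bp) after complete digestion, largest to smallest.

2486, 2031, 519, 493, 451 bp

Linear molecule, 4 cuts → 5 fragments:
  451 − 0 = 451 bp
  2937 − 451 = 2486 bp
  3456 − 2937 = 519 bp
  3949 − 3456 = 493 bp
  5980 − 3949 = 2031 bp
Sorted largest to smallest: 2486, 2031, 519, 493, 451 bp.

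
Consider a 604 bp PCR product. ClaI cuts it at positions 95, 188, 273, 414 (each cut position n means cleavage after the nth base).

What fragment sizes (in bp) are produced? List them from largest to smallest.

190, 141, 95, 93, 85 bp

Linear molecule, 4 cuts → 5 fragments:
  95 − 0 = 95 bp
  188 − 95 = 93 bp
  273 − 188 = 85 bp
  414 − 273 = 141 bp
  604 − 414 = 190 bp
Sorted largest to smallest: 190, 141, 95, 93, 85 bp.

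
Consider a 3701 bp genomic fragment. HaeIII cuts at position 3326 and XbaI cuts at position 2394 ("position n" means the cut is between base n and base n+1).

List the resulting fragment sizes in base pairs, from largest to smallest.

2394, 932, 375 bp

Combined cut positions (sorted): 2394, 3326.
Linear molecule, 2 cuts → 3 fragments:
  2394 − 0 = 2394 bp
  3326 − 2394 = 932 bp
  3701 − 3326 = 375 bp
Sorted largest to smallest: 2394, 932, 375 bp.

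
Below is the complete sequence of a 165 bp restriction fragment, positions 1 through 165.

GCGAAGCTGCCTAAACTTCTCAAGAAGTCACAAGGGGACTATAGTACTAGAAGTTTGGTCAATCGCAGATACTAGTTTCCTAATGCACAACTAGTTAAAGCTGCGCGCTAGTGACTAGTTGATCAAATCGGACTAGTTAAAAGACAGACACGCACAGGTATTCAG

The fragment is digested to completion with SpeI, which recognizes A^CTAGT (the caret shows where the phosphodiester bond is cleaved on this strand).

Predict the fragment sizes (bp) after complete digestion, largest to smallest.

SpeI sites (ACTAGT) start at positions 71, 90, 114, 132.
SpeI cuts after the first base of each site, so after positions 71, 90, 114, 132.
Linear molecule, 4 cuts → 5 fragments:
  1–71 → 71 bp
  72–90 → 19 bp
  91–114 → 24 bp
  115–132 → 18 bp
  133–165 → 33 bp
Sorted largest to smallest: 71, 33, 24, 19, 18 bp.

71, 33, 24, 19, 18 bp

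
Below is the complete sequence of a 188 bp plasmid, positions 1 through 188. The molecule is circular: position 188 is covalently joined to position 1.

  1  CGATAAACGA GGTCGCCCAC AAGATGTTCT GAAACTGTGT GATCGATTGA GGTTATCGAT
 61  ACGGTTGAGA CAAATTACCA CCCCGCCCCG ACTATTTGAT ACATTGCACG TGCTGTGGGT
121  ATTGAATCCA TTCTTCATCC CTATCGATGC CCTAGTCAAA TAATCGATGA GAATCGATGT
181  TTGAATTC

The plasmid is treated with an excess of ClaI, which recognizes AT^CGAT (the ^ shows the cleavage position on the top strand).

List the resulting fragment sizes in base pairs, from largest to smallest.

ClaI sites (ATCGAT) start at positions 42, 55, 143, 163, 173.
ClaI cuts after base 2 of each site, so after positions 43, 56, 144, 164, 174.
Circular molecule, 5 cuts → 5 fragments:
  44–56 → 13 bp
  57–144 → 88 bp
  145–164 → 20 bp
  165–174 → 10 bp
  175–188 then 1–43 → 14 + 43 = 57 bp
Sorted largest to smallest: 88, 57, 20, 13, 10 bp.

88, 57, 20, 13, 10 bp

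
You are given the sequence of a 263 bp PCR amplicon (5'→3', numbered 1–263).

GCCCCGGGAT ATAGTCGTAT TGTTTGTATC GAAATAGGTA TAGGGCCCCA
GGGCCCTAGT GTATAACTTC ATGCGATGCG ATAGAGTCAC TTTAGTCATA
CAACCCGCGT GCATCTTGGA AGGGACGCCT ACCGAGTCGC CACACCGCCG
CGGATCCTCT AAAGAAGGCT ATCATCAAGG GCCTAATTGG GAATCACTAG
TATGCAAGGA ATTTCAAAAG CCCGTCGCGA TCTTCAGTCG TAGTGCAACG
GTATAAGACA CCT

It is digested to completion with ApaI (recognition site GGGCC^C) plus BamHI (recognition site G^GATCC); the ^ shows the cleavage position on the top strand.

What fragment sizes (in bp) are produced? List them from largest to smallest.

ApaI sites (GGGCCC) start at positions 43, 51.
ApaI cuts after base 5 of each site (before the last base), so after positions 47, 55.
The BamHI site (GGATCC) starts at position 152.
BamHI cuts after the first base of each site, so after position 152.
Combined cut positions: 47, 55, 152.
Linear molecule, 3 cuts → 4 fragments:
  1–47 → 47 bp
  48–55 → 8 bp
  56–152 → 97 bp
  153–263 → 111 bp
Sorted largest to smallest: 111, 97, 47, 8 bp.

111, 97, 47, 8 bp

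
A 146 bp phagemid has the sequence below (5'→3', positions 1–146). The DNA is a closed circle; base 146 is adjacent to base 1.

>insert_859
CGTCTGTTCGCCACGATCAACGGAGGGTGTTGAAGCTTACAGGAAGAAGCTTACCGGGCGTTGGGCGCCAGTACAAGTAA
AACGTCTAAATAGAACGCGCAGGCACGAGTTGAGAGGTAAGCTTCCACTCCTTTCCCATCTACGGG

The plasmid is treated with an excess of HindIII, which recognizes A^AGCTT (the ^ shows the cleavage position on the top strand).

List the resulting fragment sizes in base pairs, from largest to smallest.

72, 60, 14 bp

HindIII sites (AAGCTT) start at positions 33, 47, 119.
HindIII cuts after the first base of each site, so after positions 33, 47, 119.
Circular molecule, 3 cuts → 3 fragments:
  34–47 → 14 bp
  48–119 → 72 bp
  120–146 then 1–33 → 27 + 33 = 60 bp
Sorted largest to smallest: 72, 60, 14 bp.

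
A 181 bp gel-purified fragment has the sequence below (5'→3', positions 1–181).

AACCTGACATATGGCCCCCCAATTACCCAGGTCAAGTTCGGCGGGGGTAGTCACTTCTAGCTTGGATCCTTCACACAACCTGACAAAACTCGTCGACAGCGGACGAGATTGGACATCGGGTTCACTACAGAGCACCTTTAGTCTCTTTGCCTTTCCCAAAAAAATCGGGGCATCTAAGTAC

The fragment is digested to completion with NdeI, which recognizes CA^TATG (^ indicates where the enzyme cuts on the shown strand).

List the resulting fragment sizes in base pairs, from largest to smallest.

The NdeI site (CATATG) starts at position 8.
NdeI cuts after base 2 of each site, so after position 9.
Linear molecule, 1 cut → 2 fragments:
  1–9 → 9 bp
  10–181 → 172 bp
Sorted largest to smallest: 172, 9 bp.

172, 9 bp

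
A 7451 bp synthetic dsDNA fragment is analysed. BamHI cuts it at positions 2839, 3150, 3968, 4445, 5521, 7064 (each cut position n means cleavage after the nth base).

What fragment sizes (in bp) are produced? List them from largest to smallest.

Linear molecule, 6 cuts → 7 fragments:
  2839 − 0 = 2839 bp
  3150 − 2839 = 311 bp
  3968 − 3150 = 818 bp
  4445 − 3968 = 477 bp
  5521 − 4445 = 1076 bp
  7064 − 5521 = 1543 bp
  7451 − 7064 = 387 bp
Sorted largest to smallest: 2839, 1543, 1076, 818, 477, 387, 311 bp.

2839, 1543, 1076, 818, 477, 387, 311 bp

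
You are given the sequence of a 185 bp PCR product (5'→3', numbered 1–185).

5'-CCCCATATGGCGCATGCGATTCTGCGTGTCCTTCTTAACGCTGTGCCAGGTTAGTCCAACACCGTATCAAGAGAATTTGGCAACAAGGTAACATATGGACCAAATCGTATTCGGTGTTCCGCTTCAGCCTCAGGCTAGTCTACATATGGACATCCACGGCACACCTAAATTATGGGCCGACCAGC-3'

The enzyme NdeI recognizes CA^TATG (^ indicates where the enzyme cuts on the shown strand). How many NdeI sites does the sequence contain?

CATATG occurs starting at positions 4, 92, 143.
NdeI cuts at 3 sites.

3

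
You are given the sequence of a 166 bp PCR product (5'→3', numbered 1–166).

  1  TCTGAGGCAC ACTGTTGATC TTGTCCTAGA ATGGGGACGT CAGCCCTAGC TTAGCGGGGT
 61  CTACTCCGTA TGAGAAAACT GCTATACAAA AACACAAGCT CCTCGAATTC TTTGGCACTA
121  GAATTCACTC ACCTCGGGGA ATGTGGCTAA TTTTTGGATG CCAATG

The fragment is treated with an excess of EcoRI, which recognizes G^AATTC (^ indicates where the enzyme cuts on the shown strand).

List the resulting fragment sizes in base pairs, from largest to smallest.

105, 45, 16 bp

EcoRI sites (GAATTC) start at positions 105, 121.
EcoRI cuts after the first base of each site, so after positions 105, 121.
Linear molecule, 2 cuts → 3 fragments:
  1–105 → 105 bp
  106–121 → 16 bp
  122–166 → 45 bp
Sorted largest to smallest: 105, 45, 16 bp.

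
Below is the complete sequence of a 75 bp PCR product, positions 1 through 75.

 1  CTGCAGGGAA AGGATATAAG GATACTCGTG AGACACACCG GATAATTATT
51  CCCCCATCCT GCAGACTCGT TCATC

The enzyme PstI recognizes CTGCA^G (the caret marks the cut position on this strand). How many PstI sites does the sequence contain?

CTGCAG occurs starting at positions 1, 59.
PstI cuts at 2 sites.

2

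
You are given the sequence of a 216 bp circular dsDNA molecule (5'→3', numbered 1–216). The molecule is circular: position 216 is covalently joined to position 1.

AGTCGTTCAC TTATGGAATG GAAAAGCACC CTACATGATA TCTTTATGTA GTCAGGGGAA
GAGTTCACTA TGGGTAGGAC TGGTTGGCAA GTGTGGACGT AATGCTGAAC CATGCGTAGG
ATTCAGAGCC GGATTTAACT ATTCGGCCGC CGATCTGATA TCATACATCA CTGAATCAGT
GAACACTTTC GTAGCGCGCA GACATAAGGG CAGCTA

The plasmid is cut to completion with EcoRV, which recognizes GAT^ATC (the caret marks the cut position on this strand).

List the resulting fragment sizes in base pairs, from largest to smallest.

120, 96 bp

EcoRV sites (GATATC) start at positions 37, 157.
EcoRV cuts after base 3 of each site, so after positions 39, 159.
Circular molecule, 2 cuts → 2 fragments:
  40–159 → 120 bp
  160–216 then 1–39 → 57 + 39 = 96 bp
Sorted largest to smallest: 120, 96 bp.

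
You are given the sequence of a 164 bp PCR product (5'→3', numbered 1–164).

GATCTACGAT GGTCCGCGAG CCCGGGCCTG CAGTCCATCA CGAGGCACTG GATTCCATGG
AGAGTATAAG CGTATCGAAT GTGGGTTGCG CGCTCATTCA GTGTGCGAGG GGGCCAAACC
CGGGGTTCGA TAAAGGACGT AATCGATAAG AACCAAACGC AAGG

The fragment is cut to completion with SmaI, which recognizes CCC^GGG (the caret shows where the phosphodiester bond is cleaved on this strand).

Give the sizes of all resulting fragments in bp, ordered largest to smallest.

98, 43, 23 bp

SmaI sites (CCCGGG) start at positions 21, 119.
SmaI cuts after base 3 of each site, so after positions 23, 121.
Linear molecule, 2 cuts → 3 fragments:
  1–23 → 23 bp
  24–121 → 98 bp
  122–164 → 43 bp
Sorted largest to smallest: 98, 43, 23 bp.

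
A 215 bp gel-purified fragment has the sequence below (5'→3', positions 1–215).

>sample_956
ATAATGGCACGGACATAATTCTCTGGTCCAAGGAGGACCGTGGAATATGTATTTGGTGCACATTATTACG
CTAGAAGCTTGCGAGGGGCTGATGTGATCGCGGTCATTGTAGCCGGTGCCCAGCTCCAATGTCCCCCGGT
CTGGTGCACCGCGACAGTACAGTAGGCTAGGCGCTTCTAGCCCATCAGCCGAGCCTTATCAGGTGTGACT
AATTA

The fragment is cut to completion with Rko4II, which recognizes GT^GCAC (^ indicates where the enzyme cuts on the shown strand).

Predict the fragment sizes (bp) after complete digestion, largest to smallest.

88, 70, 57 bp

Rko4II sites (GTGCAC) start at positions 56, 144.
Rko4II cuts after base 2 of each site, so after positions 57, 145.
Linear molecule, 2 cuts → 3 fragments:
  1–57 → 57 bp
  58–145 → 88 bp
  146–215 → 70 bp
Sorted largest to smallest: 88, 70, 57 bp.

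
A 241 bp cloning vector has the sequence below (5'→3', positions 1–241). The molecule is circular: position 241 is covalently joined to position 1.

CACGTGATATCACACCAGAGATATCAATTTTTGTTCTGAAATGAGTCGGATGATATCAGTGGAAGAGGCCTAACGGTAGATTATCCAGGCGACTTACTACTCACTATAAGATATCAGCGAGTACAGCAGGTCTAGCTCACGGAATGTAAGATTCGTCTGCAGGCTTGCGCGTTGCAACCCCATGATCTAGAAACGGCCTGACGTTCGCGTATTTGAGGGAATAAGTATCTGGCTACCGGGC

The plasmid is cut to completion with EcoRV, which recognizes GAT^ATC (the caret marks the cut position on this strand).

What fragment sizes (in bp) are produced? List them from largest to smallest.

EcoRV sites (GATATC) start at positions 6, 20, 52, 110.
EcoRV cuts after base 3 of each site, so after positions 8, 22, 54, 112.
Circular molecule, 4 cuts → 4 fragments:
  9–22 → 14 bp
  23–54 → 32 bp
  55–112 → 58 bp
  113–241 then 1–8 → 129 + 8 = 137 bp
Sorted largest to smallest: 137, 58, 32, 14 bp.

137, 58, 32, 14 bp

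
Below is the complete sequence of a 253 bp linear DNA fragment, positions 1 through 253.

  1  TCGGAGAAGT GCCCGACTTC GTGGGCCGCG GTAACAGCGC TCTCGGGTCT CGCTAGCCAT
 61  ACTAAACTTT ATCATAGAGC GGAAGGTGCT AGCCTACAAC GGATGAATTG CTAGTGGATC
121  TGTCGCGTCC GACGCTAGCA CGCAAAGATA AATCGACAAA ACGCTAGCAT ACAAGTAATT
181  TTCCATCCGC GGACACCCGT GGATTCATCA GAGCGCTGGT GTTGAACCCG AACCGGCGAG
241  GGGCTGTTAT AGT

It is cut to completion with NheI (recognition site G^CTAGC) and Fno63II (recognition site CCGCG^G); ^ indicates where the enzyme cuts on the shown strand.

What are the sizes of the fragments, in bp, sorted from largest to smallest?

62, 46, 36, 30, 29, 28, 22 bp

NheI sites (GCTAGC) start at positions 52, 88, 134, 163.
NheI cuts after the first base of each site, so after positions 52, 88, 134, 163.
Fno63II sites (CCGCGG) start at positions 26, 187.
Fno63II cuts after base 5 of each site (before the last base), so after positions 30, 191.
Combined cut positions: 30, 52, 88, 134, 163, 191.
Linear molecule, 6 cuts → 7 fragments:
  1–30 → 30 bp
  31–52 → 22 bp
  53–88 → 36 bp
  89–134 → 46 bp
  135–163 → 29 bp
  164–191 → 28 bp
  192–253 → 62 bp
Sorted largest to smallest: 62, 46, 36, 30, 29, 28, 22 bp.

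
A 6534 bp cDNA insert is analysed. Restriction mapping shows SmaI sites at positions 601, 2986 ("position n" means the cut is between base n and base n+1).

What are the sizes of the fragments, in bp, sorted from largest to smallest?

Linear molecule, 2 cuts → 3 fragments:
  601 − 0 = 601 bp
  2986 − 601 = 2385 bp
  6534 − 2986 = 3548 bp
Sorted largest to smallest: 3548, 2385, 601 bp.

3548, 2385, 601 bp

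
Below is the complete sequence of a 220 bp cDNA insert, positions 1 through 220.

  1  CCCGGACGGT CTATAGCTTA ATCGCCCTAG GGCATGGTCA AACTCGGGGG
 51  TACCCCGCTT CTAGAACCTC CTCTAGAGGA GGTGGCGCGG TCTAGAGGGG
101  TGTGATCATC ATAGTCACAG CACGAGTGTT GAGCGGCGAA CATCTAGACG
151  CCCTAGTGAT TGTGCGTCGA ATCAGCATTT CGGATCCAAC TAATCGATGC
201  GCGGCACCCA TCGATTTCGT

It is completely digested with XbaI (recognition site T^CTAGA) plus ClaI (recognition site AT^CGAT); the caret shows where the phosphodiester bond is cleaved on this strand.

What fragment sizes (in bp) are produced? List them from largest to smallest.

XbaI sites (TCTAGA) start at positions 60, 72, 91, 143.
XbaI cuts after the first base of each site, so after positions 60, 72, 91, 143.
ClaI sites (ATCGAT) start at positions 193, 210.
ClaI cuts after base 2 of each site, so after positions 194, 211.
Combined cut positions: 60, 72, 91, 143, 194, 211.
Linear molecule, 6 cuts → 7 fragments:
  1–60 → 60 bp
  61–72 → 12 bp
  73–91 → 19 bp
  92–143 → 52 bp
  144–194 → 51 bp
  195–211 → 17 bp
  212–220 → 9 bp
Sorted largest to smallest: 60, 52, 51, 19, 17, 12, 9 bp.

60, 52, 51, 19, 17, 12, 9 bp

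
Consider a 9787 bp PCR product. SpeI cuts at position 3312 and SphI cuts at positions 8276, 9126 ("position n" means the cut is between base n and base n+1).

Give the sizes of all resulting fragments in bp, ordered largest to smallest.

Combined cut positions (sorted): 3312, 8276, 9126.
Linear molecule, 3 cuts → 4 fragments:
  3312 − 0 = 3312 bp
  8276 − 3312 = 4964 bp
  9126 − 8276 = 850 bp
  9787 − 9126 = 661 bp
Sorted largest to smallest: 4964, 3312, 850, 661 bp.

4964, 3312, 850, 661 bp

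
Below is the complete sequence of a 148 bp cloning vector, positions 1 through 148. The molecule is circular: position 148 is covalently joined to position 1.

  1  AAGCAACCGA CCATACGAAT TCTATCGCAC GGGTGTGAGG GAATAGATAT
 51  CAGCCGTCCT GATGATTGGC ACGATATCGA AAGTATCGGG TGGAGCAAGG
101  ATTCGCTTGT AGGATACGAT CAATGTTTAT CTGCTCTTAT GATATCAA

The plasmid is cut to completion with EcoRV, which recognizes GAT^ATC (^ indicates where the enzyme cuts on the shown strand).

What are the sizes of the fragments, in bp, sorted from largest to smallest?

68, 53, 27 bp

EcoRV sites (GATATC) start at positions 46, 73, 141.
EcoRV cuts after base 3 of each site, so after positions 48, 75, 143.
Circular molecule, 3 cuts → 3 fragments:
  49–75 → 27 bp
  76–143 → 68 bp
  144–148 then 1–48 → 5 + 48 = 53 bp
Sorted largest to smallest: 68, 53, 27 bp.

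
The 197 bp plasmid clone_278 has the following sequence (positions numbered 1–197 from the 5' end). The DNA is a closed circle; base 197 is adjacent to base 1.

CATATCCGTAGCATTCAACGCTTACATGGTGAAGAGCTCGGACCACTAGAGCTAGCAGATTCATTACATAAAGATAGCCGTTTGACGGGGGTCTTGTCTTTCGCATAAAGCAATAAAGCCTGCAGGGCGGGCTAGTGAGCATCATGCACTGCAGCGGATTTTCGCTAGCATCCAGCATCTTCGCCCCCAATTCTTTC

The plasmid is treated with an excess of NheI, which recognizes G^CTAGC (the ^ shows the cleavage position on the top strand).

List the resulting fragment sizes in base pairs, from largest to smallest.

113, 84 bp

NheI sites (GCTAGC) start at positions 51, 164.
NheI cuts after the first base of each site, so after positions 51, 164.
Circular molecule, 2 cuts → 2 fragments:
  52–164 → 113 bp
  165–197 then 1–51 → 33 + 51 = 84 bp
Sorted largest to smallest: 113, 84 bp.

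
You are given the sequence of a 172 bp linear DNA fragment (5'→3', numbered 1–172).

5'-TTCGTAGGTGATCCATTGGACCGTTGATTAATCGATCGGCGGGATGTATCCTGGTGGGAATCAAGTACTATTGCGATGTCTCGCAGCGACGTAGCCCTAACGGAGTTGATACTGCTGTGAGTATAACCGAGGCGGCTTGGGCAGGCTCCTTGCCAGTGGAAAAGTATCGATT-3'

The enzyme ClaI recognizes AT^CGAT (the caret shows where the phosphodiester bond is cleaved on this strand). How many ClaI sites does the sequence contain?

2

ATCGAT occurs starting at positions 31, 166.
ClaI cuts at 2 sites.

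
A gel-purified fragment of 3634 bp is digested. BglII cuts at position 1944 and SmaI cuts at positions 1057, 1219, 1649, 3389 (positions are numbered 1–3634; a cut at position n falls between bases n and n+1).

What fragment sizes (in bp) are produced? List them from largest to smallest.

1445, 1057, 430, 295, 245, 162 bp

Combined cut positions (sorted): 1057, 1219, 1649, 1944, 3389.
Linear molecule, 5 cuts → 6 fragments:
  1057 − 0 = 1057 bp
  1219 − 1057 = 162 bp
  1649 − 1219 = 430 bp
  1944 − 1649 = 295 bp
  3389 − 1944 = 1445 bp
  3634 − 3389 = 245 bp
Sorted largest to smallest: 1445, 1057, 430, 295, 245, 162 bp.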